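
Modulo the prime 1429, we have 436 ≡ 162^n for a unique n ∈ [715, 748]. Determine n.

734

Compute 162^715 mod 1429 = 1267, then multiply by 162 repeatedly:
  162^715=1267  162^716=907  162^717=1176  162^718=455  162^719=831
  162^720=296  162^721=795  162^722=180  162^723=580  162^724=1075
  162^725=1241  162^726=982  162^727=465  162^728=1022  162^729=1229
  162^730=467  162^731=1346  162^732=844  162^733=973  162^734=436
Found 436 at exponent 734.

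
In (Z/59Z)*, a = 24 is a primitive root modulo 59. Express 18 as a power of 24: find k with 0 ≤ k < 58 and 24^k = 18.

3

Baby-step giant-step with m = ceil(sqrt(58)) = 8.
Baby table (24^j mod 59 for j=0..7):
  0:1  1:24  2:45  3:18  4:19  5:43  6:29  7:47
Giant step factor: 24^(-8) ≡ 17 (mod 59).
Scan 18·17^i mod 59 for i = 0, 1, …:
  i=0: 18
Match at i=0, j=3: k = 0·8 + 3 = 3.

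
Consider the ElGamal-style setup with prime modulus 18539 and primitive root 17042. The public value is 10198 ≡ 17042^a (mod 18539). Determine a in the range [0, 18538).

15617

Baby-step giant-step with m = ceil(sqrt(18538)) = 137.
Baby table (17042^j mod 18539 for j=0..136):
  0:1  1:17042  2:16329  3:8428  4:8343  5:5815  6:8275  7:14916
  8:10243  9:16521  10:17628  11:10420  12:11098  13:15777  14:517  15:4689
  16:6848  17:611  18:12283  19:3037  20:14205  21:17887  22:12016  23:13417
  24:11027  25:10830  26:9115  27:18088  28:7743  29:14143  30:18006  31:724
  32:9973  33:12853  34:2541  35:15157  36:1707  37:3003  38:9486  39:332
  40:3549  41:7840  42:17246  43:7565  44:2524  45:3528  46:2199  47:8039
  48:15967  49:12711  50:11186  51:13814  52:9966  53:4793  54:18011  55:11778
  56:17462  57:17915  58:7178  59:7154  60:6004  61:3427  62:5084  63:8781
  64:17533  65:4323  66:17119  67:12294  68:5109  69:8434  70:17900  71:11094
  72:3226  73:9357  74:8055  75:10554  76:14429  77:16261  78:17529  79:10311
  80:7420  81:15660  82:8815  83:3713  84:3339  85:7047  86:17871  87:17429
  88:11699  89:5952  90:7115  91:8770  92:15461  93:10094  94:17106  95:13216
  96:15300  97:10104  98:2136  99:9655  100:6885  101:839  102:4669  103:18249
  104:7733  105:10574  106:3028  107:9139  108:699  109:10320  110:12486  111:14309
  112:10511  113:4644  114:57  115:7366  116:3803  117:16921  118:12076  119:16292
  120:8200  121:15957  122:9142  123:14747  124:3690  125:692  126:2260  127:9417
  128:10930  129:7727  130:1017  131:16288  132:14188  133:6258  134:12508  135:18453
  136:17508
Giant step factor: 17042^(-137) ≡ 7626 (mod 18539).
Scan 10198·7626^i mod 18539 for i = 0, 1, …:
  i=0: 10198   i=1: 17382   i=2: 1282   i=3: 6479
  i=4: 2419   i=5: 989   i=6: 15280   i=7: 7665
  i=8: 18362   i=9: 3545     …   i=112: 5370
  i=113: 17508
Match at i=113, j=136: a = 113·137 + 136 = 15617.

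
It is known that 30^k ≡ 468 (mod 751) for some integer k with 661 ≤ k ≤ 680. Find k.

664

Compute 30^661 mod 751 = 738, then multiply by 30 repeatedly:
  30^661=738  30^662=361  30^663=316  30^664=468
Found 468 at exponent 664.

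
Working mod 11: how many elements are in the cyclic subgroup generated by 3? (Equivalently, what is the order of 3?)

5

The order of 3 must divide p − 1 = 10 = 2 · 5.
Divisors: 1, 2, 5, 10.
Check each in increasing order: 3^1 ≡ 3;  3^2 ≡ 9;  3^5 ≡ 1.
Smallest exponent giving 1 is 5.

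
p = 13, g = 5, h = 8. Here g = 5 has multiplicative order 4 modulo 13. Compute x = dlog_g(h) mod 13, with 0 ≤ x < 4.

3

Successive powers of 5 modulo 13:
  5^0=1  5^1=5  5^2=12  5^3=8
So 5^3 ≡ 8 (mod 13), giving x = 3.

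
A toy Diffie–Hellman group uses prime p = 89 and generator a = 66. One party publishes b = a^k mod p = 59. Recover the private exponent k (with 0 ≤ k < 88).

Baby-step giant-step with m = ceil(sqrt(88)) = 10.
Baby table (66^j mod 89 for j=0..9):
  0:1  1:66  2:84  3:26  4:25  5:48  6:53  7:27
  8:2  9:43
Giant step factor: 66^(-10) ≡ 80 (mod 89).
Scan 59·80^i mod 89 for i = 0, 1, …:
  i=0: 59   i=1: 3   i=2: 62   i=3: 65
  i=4: 38   i=5: 14   i=6: 52   i=7: 66
Match at i=7, j=1: k = 7·10 + 1 = 71.

71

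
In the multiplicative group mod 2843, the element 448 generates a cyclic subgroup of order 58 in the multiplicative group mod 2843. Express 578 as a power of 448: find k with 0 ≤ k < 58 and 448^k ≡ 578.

49

Baby-step giant-step with m = ceil(sqrt(58)) = 8.
Baby table (448^j mod 2843 for j=0..7):
  0:1  1:448  2:1694  3:2674  4:1049  5:857  6:131  7:1828
Giant step factor: 448^(-8) ≡ 231 (mod 2843).
Scan 578·231^i mod 2843 for i = 0, 1, …:
  i=0: 578   i=1: 2740   i=2: 1794   i=3: 2179
  i=4: 138   i=5: 605   i=6: 448
Match at i=6, j=1: k = 6·8 + 1 = 49.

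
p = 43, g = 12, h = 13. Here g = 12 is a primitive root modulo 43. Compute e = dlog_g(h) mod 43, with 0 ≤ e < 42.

38

Baby-step giant-step with m = ceil(sqrt(42)) = 7.
Baby table (12^j mod 43 for j=0..6):
  0:1  1:12  2:15  3:8  4:10  5:34  6:21
Giant step factor: 12^(-7) ≡ 7 (mod 43).
Scan 13·7^i mod 43 for i = 0, 1, …:
  i=0: 13   i=1: 5   i=2: 35   i=3: 30
  i=4: 38   i=5: 8
Match at i=5, j=3: e = 5·7 + 3 = 38.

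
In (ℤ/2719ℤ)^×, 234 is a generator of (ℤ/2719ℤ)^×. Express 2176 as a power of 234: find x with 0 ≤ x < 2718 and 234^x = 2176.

Baby-step giant-step with m = ceil(sqrt(2718)) = 53.
Baby table (234^j mod 2719 for j=0..52):
  0:1  1:234  2:376  3:976  4:2707  5:2630  6:926  7:1883
  8:144  9:1068  10:2483  11:1875  12:991  13:779  14:113  15:1971
  16:1703  17:1528  18:1363  19:819  20:1316  21:697  22:2677  23:1048
  24:522  25:2512  26:504  27:1019  28:1893  29:2484  30:2109  31:1367
  32:1755  33:101  34:1882  35:2629  36:692  37:1507  38:1887  39:1080
  40:2572  41:949  42:1827  43:635  44:1764  45:2207  46:2547  47:537
  48:584  49:706  50:2064  51:1713  52:1149
Giant step factor: 234^(-53) ≡ 164 (mod 2719).
Scan 2176·164^i mod 2719 for i = 0, 1, …:
  i=0: 2176   i=1: 675   i=2: 1940   i=3: 37
  i=4: 630   i=5: 2717   i=6: 2391   i=7: 588
  i=8: 1267   i=9: 1144     …   i=26: 2142
  i=27: 537
Match at i=27, j=47: x = 27·53 + 47 = 1478.

1478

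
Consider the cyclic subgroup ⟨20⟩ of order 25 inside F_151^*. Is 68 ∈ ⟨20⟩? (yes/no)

yes

68 ∈ ⟨20⟩ iff 68^25 ≡ 1 (mod 151), since |⟨20⟩| = 25.
68^25 mod 151 = 1.
Since 1 = 1, 68 lies in the subgroup.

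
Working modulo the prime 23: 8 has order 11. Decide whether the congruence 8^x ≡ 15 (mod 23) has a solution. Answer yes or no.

no

⟨8⟩ has order 11; its elements mod 23 are {1, 2, 3, 4, 6, 8, 9, 12, 13, 16, 18}.
15 is not in this set.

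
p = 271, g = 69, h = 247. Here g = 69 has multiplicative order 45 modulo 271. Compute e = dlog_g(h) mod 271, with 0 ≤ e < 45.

Baby-step giant-step with m = ceil(sqrt(45)) = 7.
Baby table (69^j mod 271 for j=0..6):
  0:1  1:69  2:154  3:57  4:139  5:106  6:268
Giant step factor: 69^(-7) ≡ 72 (mod 271).
Scan 247·72^i mod 271 for i = 0, 1, …:
  i=0: 247   i=1: 169   i=2: 244   i=3: 224
  i=4: 139
Match at i=4, j=4: e = 4·7 + 4 = 32.

32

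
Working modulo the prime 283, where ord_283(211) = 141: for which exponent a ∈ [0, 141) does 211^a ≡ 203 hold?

Successive powers of 211 modulo 283:
  211^0=1  211^1=211  211^2=90  211^3=29  211^4=176  211^5=63
  211^6=275  211^7=10  211^8=129  211^9=51  211^10=7  211^11=62
  211^12=64  211^13=203
So 211^13 ≡ 203 (mod 283), giving a = 13.

13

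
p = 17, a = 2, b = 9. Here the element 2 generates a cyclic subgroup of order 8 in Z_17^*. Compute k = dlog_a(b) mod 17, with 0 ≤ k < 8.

7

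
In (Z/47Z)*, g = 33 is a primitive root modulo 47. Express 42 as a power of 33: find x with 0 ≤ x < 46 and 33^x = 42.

Successive powers of 33 modulo 47:
  33^0=1  33^1=33  33^2=8  33^3=29  33^4=17  33^5=44
  33^6=42
So 33^6 ≡ 42 (mod 47), giving x = 6.

6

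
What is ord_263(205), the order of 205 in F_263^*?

131

The order of 205 must divide p − 1 = 262 = 2 · 131.
Divisors: 1, 2, 131, 262.
Check each in increasing order: 205^1 ≡ 205;  205^2 ≡ 208;  205^131 ≡ 1.
Smallest exponent giving 1 is 131.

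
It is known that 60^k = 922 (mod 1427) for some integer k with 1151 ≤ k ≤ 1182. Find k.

1182

Compute 60^1151 mod 1427 = 718, then multiply by 60 repeatedly:
  60^1151=718  60^1152=270  60^1153=503  60^1154=213  60^1155=1364
  60^1156=501  60^1157=93  60^1158=1299  60^1159=882  60^1160=121
  60^1161=125  60^1162=365  60^1163=495  60^1164=1160  60^1165=1104
  60^1166=598  60^1167=205  60^1168=884  60^1169=241  60^1170=190
  60^1171=1411  60^1172=467  60^1173=907  60^1174=194  60^1175=224
  60^1176=597  60^1177=145  60^1178=138  60^1179=1145  60^1180=204
  60^1181=824  60^1182=922
Found 922 at exponent 1182.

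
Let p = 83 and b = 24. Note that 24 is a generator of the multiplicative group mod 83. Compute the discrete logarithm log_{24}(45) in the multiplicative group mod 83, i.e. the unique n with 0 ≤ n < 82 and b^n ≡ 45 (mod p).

Baby-step giant-step with m = ceil(sqrt(82)) = 10.
Baby table (24^j mod 83 for j=0..9):
  0:1  1:24  2:78  3:46  4:25  5:19  6:41  7:71
  8:44  9:60
Giant step factor: 24^(-10) ≡ 63 (mod 83).
Scan 45·63^i mod 83 for i = 0, 1, …:
  i=0: 45   i=1: 13   i=2: 72   i=3: 54
  i=4: 82   i=5: 20   i=6: 15   i=7: 32
  i=8: 24
Match at i=8, j=1: n = 8·10 + 1 = 81.

81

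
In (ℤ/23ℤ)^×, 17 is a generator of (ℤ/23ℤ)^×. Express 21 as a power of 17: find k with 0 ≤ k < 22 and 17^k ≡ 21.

Successive powers of 17 modulo 23:
  17^0=1  17^1=17  17^2=13  17^3=14  17^4=8  17^5=21
So 17^5 ≡ 21 (mod 23), giving k = 5.

5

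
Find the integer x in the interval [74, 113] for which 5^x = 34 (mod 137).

104

Compute 5^74 mod 137 = 130, then multiply by 5 repeatedly:
  5^74=130  5^75=102  5^76=99  5^77=84  5^78=9
  5^79=45  5^80=88  5^81=29  5^82=8  5^83=40
  5^84=63  5^85=41  5^86=68  5^87=66  5^88=56
  5^89=6  5^90=30  5^91=13  5^92=65  5^93=51
  5^94=118  5^95=42  5^96=73  5^97=91  5^98=44
  5^99=83  5^100=4  5^101=20  5^102=100  5^103=89
  5^104=34
Found 34 at exponent 104.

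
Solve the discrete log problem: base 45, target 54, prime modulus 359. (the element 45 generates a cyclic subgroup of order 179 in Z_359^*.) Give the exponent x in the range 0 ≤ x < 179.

50

Baby-step giant-step with m = ceil(sqrt(179)) = 14.
Baby table (45^j mod 359 for j=0..13):
  0:1  1:45  2:230  3:298  4:127  5:330  6:131  7:151
  8:333  9:266  10:123  11:150  12:288  13:36
Giant step factor: 45^(-14) ≡ 80 (mod 359).
Scan 54·80^i mod 359 for i = 0, 1, …:
  i=0: 54   i=1: 12   i=2: 242   i=3: 333
Match at i=3, j=8: x = 3·14 + 8 = 50.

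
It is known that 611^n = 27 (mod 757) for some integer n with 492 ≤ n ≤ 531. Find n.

504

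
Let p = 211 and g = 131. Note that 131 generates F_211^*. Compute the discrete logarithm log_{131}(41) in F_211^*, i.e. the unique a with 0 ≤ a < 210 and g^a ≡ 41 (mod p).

Baby-step giant-step with m = ceil(sqrt(210)) = 15.
Baby table (131^j mod 211 for j=0..14):
  0:1  1:131  2:70  3:97  4:47  5:38  6:125  7:128
  8:99  9:98  10:178  11:108  12:11  13:175  14:137
Giant step factor: 131^(-15) ≡ 88 (mod 211).
Scan 41·88^i mod 211 for i = 0, 1, …:
  i=0: 41   i=1: 21   i=2: 160   i=3: 154
  i=4: 48   i=5: 4   i=6: 141   i=7: 170
  i=8: 190   i=9: 51   i=10: 57   i=11: 163
  i=12: 207   i=13: 70
Match at i=13, j=2: a = 13·15 + 2 = 197.

197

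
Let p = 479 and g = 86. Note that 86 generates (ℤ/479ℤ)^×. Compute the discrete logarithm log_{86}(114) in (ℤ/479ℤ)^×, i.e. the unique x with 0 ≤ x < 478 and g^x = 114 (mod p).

Baby-step giant-step with m = ceil(sqrt(478)) = 22.
Baby table (86^j mod 479 for j=0..21):
  0:1  1:86  2:211  3:423  4:453  5:159  6:262  7:19
  8:197  9:177  10:373  11:464  12:147  13:188  14:361  15:390
  16:10  17:381  18:194  19:398  20:219  21:153
Giant step factor: 86^(-22) ≡ 66 (mod 479).
Scan 114·66^i mod 479 for i = 0, 1, …:
  i=0: 114   i=1: 339   i=2: 340   i=3: 406
  i=4: 451   i=5: 68   i=6: 177
Match at i=6, j=9: x = 6·22 + 9 = 141.

141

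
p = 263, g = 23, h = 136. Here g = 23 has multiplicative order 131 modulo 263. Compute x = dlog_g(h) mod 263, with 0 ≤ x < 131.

75

Baby-step giant-step with m = ceil(sqrt(131)) = 12.
Baby table (23^j mod 263 for j=0..11):
  0:1  1:23  2:3  3:69  4:9  5:207  6:27  7:95
  8:81  9:22  10:243  11:66
Giant step factor: 23^(-12) ≡ 206 (mod 263).
Scan 136·206^i mod 263 for i = 0, 1, …:
  i=0: 136   i=1: 138   i=2: 24   i=3: 210
  i=4: 128   i=5: 68   i=6: 69
Match at i=6, j=3: x = 6·12 + 3 = 75.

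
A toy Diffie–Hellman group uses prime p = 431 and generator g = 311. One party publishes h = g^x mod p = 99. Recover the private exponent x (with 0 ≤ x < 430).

254

Baby-step giant-step with m = ceil(sqrt(430)) = 21.
Baby table (311^j mod 431 for j=0..20):
  0:1  1:311  2:177  3:310  4:297  5:133  6:418  7:267
  8:285  9:280  10:18  11:426  12:169  13:408  14:174  15:239
  16:197  17:65  18:389  19:299  20:324
Giant step factor: 311^(-21) ≡ 340 (mod 431).
Scan 99·340^i mod 431 for i = 0, 1, …:
  i=0: 99   i=1: 42   i=2: 57   i=3: 416
  i=4: 72   i=5: 344   i=6: 159   i=7: 185
  i=8: 405   i=9: 211   i=10: 194   i=11: 17
  i=12: 177
Match at i=12, j=2: x = 12·21 + 2 = 254.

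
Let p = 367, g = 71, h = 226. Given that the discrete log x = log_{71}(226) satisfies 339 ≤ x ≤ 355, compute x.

348

Compute 71^339 mod 367 = 266, then multiply by 71 repeatedly:
  71^339=266  71^340=169  71^341=255  71^342=122  71^343=221
  71^344=277  71^345=216  71^346=289  71^347=334  71^348=226
Found 226 at exponent 348.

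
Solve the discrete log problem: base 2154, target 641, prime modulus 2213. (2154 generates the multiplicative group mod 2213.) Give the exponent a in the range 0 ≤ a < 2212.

Baby-step giant-step with m = ceil(sqrt(2212)) = 48.
Baby table (2154^j mod 2213 for j=0..47):
  0:1  1:2154  2:1268  3:430  4:1186  5:842  6:1221  7:990
  8:1341  9:549  10:804  11:1250  12:1492  13:492  14:1954  15:2003
  16:1325  17:1493  18:433  19:1009  20:220  21:298  22:122  23:1654
  24:1999  25:1561  26:847  27:926  28:691  29:1278  30:2053  31:588
  32:716  33:2016  34:558  35:273  36:1597  37:936  38:101  39:680
  40:1927  41:1383  42:284  43:948  44:1606  45:405  46:448  47:124
Giant step factor: 2154^(-48) ≡ 304 (mod 2213).
Scan 641·304^i mod 2213 for i = 0, 1, …:
  i=0: 641   i=1: 120   i=2: 1072   i=3: 577
  i=4: 581   i=5: 1797   i=6: 1890   i=7: 1393
  i=8: 789   i=9: 852     …   i=35: 20
  i=36: 1654
Match at i=36, j=23: a = 36·48 + 23 = 1751.

1751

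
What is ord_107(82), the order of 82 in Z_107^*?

The order of 82 must divide p − 1 = 106 = 2 · 53.
Divisors: 1, 2, 53, 106.
Check each in increasing order: 82^1 ≡ 82;  82^2 ≡ 90;  82^53 ≡ 106;  82^106 ≡ 1.
Smallest exponent giving 1 is 106.

106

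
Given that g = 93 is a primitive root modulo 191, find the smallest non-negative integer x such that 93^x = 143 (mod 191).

Baby-step giant-step with m = ceil(sqrt(190)) = 14.
Baby table (93^j mod 191 for j=0..13):
  0:1  1:93  2:54  3:56  4:51  5:159  6:80  7:182
  8:118  9:87  10:69  11:114  12:97  13:44
Giant step factor: 93^(-14) ≡ 158 (mod 191).
Scan 143·158^i mod 191 for i = 0, 1, …:
  i=0: 143   i=1: 56
Match at i=1, j=3: x = 1·14 + 3 = 17.

17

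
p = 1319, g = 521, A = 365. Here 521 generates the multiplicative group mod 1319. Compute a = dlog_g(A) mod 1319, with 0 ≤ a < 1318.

Baby-step giant-step with m = ceil(sqrt(1318)) = 37.
Baby table (521^j mod 1319 for j=0..36):
  0:1  1:521  2:1046  3:219  4:665  5:887  6:477  7:545
  8:360  9:262  10:645  11:1019  12:661  13:122  14:250  15:988
  16:338  17:671  18:56  19:158  20:540  21:393  22:308  23:869
  24:332  25:183  26:375  27:163  28:507  29:347  30:84  31:237
  32:810  33:1249  34:462  35:644  36:498
Giant step factor: 521^(-37) ≡ 185 (mod 1319).
Scan 365·185^i mod 1319 for i = 0, 1, …:
  i=0: 365   i=1: 256   i=2: 1195   i=3: 802
  i=4: 642   i=5: 60   i=6: 548   i=7: 1136
  i=8: 439   i=9: 756     …   i=24: 863
  i=25: 56
Match at i=25, j=18: a = 25·37 + 18 = 943.

943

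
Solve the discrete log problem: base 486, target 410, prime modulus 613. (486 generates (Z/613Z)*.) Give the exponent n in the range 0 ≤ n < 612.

152

Baby-step giant-step with m = ceil(sqrt(612)) = 25.
Baby table (486^j mod 613 for j=0..24):
  0:1  1:486  2:191  3:263  4:314  5:580  6:513  7:440
  8:516  9:59  10:476  11:235  12:192  13:136  14:505  15:230
  16:214  17:407  18:416  19:499  20:379  21:294  22:55  23:371
  24:84
Giant step factor: 486^(-25) ≡ 340 (mod 613).
Scan 410·340^i mod 613 for i = 0, 1, …:
  i=0: 410   i=1: 249   i=2: 66   i=3: 372
  i=4: 202   i=5: 24   i=6: 191
Match at i=6, j=2: n = 6·25 + 2 = 152.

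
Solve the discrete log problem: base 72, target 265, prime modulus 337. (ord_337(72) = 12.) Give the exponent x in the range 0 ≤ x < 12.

7

Successive powers of 72 modulo 337:
  72^0=1  72^1=72  72^2=129  72^3=189  72^4=128  72^5=117
  72^6=336  72^7=265
So 72^7 ≡ 265 (mod 337), giving x = 7.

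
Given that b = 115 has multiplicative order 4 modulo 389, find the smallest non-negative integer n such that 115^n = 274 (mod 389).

3

Successive powers of 115 modulo 389:
  115^0=1  115^1=115  115^2=388  115^3=274
So 115^3 ≡ 274 (mod 389), giving n = 3.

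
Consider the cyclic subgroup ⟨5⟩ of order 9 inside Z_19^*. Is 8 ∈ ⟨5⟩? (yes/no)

no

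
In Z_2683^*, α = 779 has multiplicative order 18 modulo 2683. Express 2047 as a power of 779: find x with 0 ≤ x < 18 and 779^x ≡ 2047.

Successive powers of 779 modulo 2683:
  779^0=1  779^1=779  779^2=483  779^3=637  779^4=2551  779^5=1809
  779^6=636  779^7=1772  779^8=1326  779^9=2682  779^10=1904  779^11=2200
  779^12=2046  779^13=132  779^14=874  779^15=2047
So 779^15 ≡ 2047 (mod 2683), giving x = 15.

15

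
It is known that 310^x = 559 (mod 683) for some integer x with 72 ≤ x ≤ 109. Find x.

88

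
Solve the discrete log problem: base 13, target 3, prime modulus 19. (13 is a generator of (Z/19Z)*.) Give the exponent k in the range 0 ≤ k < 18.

Successive powers of 13 modulo 19:
  13^0=1  13^1=13  13^2=17  13^3=12  13^4=4  13^5=14
  13^6=11  13^7=10  13^8=16  13^9=18  13^10=6  13^11=2
  13^12=7  13^13=15  13^14=5  13^15=8  13^16=9  13^17=3
So 13^17 ≡ 3 (mod 19), giving k = 17.

17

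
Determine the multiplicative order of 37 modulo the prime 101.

The order of 37 must divide p − 1 = 100 = 2^2 · 5^2.
Divisors: 1, 2, 4, 5, 10, 20, 25, 50, 100.
Check each in increasing order: 37^1 ≡ 37;  37^2 ≡ 56;  37^4 ≡ 5;  37^5 ≡ 84;  37^10 ≡ 87;  37^20 ≡ 95;  37^25 ≡ 1.
Smallest exponent giving 1 is 25.

25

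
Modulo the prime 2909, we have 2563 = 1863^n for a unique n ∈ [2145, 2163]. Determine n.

2158

Compute 1863^2145 mod 2909 = 445, then multiply by 1863 repeatedly:
  1863^2145=445  1863^2146=2879  1863^2147=2290  1863^2148=1676  1863^2149=1031
  1863^2150=813  1863^2151=1939  1863^2152=2288  1863^2153=859  1863^2154=367
  1863^2155=106  1863^2156=2575  1863^2157=284  1863^2158=2563
Found 2563 at exponent 2158.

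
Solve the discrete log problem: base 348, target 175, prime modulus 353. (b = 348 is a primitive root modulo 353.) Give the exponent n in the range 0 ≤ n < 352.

233

Baby-step giant-step with m = ceil(sqrt(352)) = 19.
Baby table (348^j mod 353 for j=0..18):
  0:1  1:348  2:25  3:228  4:272  5:52  6:93  7:241
  8:207  9:24  10:233  11:247  12:177  13:174  14:189  15:114
  16:136  17:26  18:223
Giant step factor: 348^(-19) ≡ 208 (mod 353).
Scan 175·208^i mod 353 for i = 0, 1, …:
  i=0: 175   i=1: 41   i=2: 56   i=3: 352
  i=4: 145   i=5: 155   i=6: 117   i=7: 332
  i=8: 221   i=9: 78   i=10: 339   i=11: 265
  i=12: 52
Match at i=12, j=5: n = 12·19 + 5 = 233.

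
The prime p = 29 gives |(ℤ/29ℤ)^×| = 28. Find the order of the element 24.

7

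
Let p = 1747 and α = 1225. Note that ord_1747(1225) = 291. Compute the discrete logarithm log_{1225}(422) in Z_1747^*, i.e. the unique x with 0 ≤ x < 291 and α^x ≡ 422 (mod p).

Baby-step giant-step with m = ceil(sqrt(291)) = 18.
Baby table (1225^j mod 1747 for j=0..17):
  0:1  1:1225  2:1699  3:598  4:557  5:995  6:1216  7:1156
  8:1030  9:416  10:1223  11:996  12:694  13:1108  14:1628  15:973
  16:471  17:465
Giant step factor: 1225^(-18) ≡ 441 (mod 1747).
Scan 422·441^i mod 1747 for i = 0, 1, …:
  i=0: 422   i=1: 920   i=2: 416
Match at i=2, j=9: x = 2·18 + 9 = 45.

45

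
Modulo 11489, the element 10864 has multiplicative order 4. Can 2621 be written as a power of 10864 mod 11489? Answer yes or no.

no

2621 ∈ ⟨10864⟩ iff 2621^4 ≡ 1 (mod 11489), since |⟨10864⟩| = 4.
2621^4 mod 11489 = 1044.
Since 1044 ≠ 1, 2621 does not lie in the subgroup.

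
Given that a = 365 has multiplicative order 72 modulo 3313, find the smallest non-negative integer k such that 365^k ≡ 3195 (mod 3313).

35

Baby-step giant-step with m = ceil(sqrt(72)) = 9.
Baby table (365^j mod 3313 for j=0..8):
  0:1  1:365  2:705  3:2224  4:75  5:871  6:3180  7:1150
  8:2312
Giant step factor: 365^(-9) ≡ 450 (mod 3313).
Scan 3195·450^i mod 3313 for i = 0, 1, …:
  i=0: 3195   i=1: 3221   i=2: 1669   i=3: 2312
Match at i=3, j=8: k = 3·9 + 8 = 35.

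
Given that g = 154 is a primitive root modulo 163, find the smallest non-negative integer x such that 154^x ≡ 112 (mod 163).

Baby-step giant-step with m = ceil(sqrt(162)) = 13.
Baby table (154^j mod 163 for j=0..12):
  0:1  1:154  2:81  3:86  4:41  5:120  6:61  7:103
  8:51  9:30  10:56  11:148  12:135
Giant step factor: 154^(-13) ≡ 11 (mod 163).
Scan 112·11^i mod 163 for i = 0, 1, …:
  i=0: 112   i=1: 91   i=2: 23   i=3: 90
  i=4: 12   i=5: 132   i=6: 148
Match at i=6, j=11: x = 6·13 + 11 = 89.

89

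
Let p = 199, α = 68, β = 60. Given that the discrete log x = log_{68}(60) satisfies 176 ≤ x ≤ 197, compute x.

189

Compute 68^176 mod 199 = 180, then multiply by 68 repeatedly:
  68^176=180  68^177=101  68^178=102  68^179=170  68^180=18
  68^181=30  68^182=50  68^183=17  68^184=161  68^185=3
  68^186=5  68^187=141  68^188=36  68^189=60
Found 60 at exponent 189.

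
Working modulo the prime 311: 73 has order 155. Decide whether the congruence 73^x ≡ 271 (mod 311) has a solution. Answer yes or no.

no

271 ∈ ⟨73⟩ iff 271^155 ≡ 1 (mod 311), since |⟨73⟩| = 155.
271^155 mod 311 = 310.
Since 310 ≠ 1, 271 does not lie in the subgroup.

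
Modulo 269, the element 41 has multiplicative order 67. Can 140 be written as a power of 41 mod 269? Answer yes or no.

no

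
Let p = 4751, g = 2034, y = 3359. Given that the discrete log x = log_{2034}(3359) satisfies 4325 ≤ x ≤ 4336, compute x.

4331

Compute 2034^4325 mod 4751 = 3727, then multiply by 2034 repeatedly:
  2034^4325=3727  2034^4326=2873  2034^4327=4703  2034^4328=2139  2034^4329=3561
  2034^4330=2550  2034^4331=3359
Found 3359 at exponent 4331.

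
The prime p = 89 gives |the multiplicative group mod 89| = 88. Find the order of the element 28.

The order of 28 must divide p − 1 = 88 = 2^3 · 11.
Divisors: 1, 2, 4, 8, 11, 22, 44, 88.
Check each in increasing order: 28^1 ≡ 28;  28^2 ≡ 72;  28^4 ≡ 22;  28^8 ≡ 39;  28^11 ≡ 37;  28^22 ≡ 34;  28^44 ≡ 88;  28^88 ≡ 1.
Smallest exponent giving 1 is 88.

88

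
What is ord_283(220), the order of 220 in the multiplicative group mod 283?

282

The order of 220 must divide p − 1 = 282 = 2 · 3 · 47.
Divisors: 1, 2, 3, 6, 47, 94, 141, 282.
Check each in increasing order: 220^1 ≡ 220;  220^2 ≡ 7;  220^3 ≡ 125;  220^6 ≡ 60;  220^47 ≡ 239;  220^94 ≡ 238;  220^141 ≡ 282;  220^282 ≡ 1.
Smallest exponent giving 1 is 282.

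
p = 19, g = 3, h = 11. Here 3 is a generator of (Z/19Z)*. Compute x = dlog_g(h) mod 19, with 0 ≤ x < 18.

Successive powers of 3 modulo 19:
  3^0=1  3^1=3  3^2=9  3^3=8  3^4=5  3^5=15
  3^6=7  3^7=2  3^8=6  3^9=18  3^10=16  3^11=10
  3^12=11
So 3^12 ≡ 11 (mod 19), giving x = 12.

12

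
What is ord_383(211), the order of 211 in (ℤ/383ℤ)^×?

The order of 211 must divide p − 1 = 382 = 2 · 191.
Divisors: 1, 2, 191, 382.
Check each in increasing order: 211^1 ≡ 211;  211^2 ≡ 93;  211^191 ≡ 382;  211^382 ≡ 1.
Smallest exponent giving 1 is 382.

382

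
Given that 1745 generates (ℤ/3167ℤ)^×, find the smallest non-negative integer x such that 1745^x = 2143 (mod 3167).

1709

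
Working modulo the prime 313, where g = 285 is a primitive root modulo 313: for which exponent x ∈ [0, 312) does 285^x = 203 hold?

Baby-step giant-step with m = ceil(sqrt(312)) = 18.
Baby table (285^j mod 313 for j=0..17):
  0:1  1:285  2:158  3:271  4:237  5:250  6:199  7:62
  8:142  9:93  10:213  11:296  12:163  13:131  14:88  15:40
  16:132  17:60
Giant step factor: 285^(-18) ≡ 264 (mod 313).
Scan 203·264^i mod 313 for i = 0, 1, …:
  i=0: 203   i=1: 69   i=2: 62
Match at i=2, j=7: x = 2·18 + 7 = 43.

43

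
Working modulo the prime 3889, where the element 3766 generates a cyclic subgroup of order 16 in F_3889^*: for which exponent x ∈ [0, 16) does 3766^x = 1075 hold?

15

Successive powers of 3766 modulo 3889:
  3766^0=1  3766^1=3766  3766^2=3462  3766^3=1964  3766^4=3435  3766^5=1396
  3766^6=3297  3766^7=2814  3766^8=3888  3766^9=123  3766^10=427  3766^11=1925
  3766^12=454  3766^13=2493  3766^14=592  3766^15=1075
So 3766^15 ≡ 1075 (mod 3889), giving x = 15.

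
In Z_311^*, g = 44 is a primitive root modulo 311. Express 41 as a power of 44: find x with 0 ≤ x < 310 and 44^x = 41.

Baby-step giant-step with m = ceil(sqrt(310)) = 18.
Baby table (44^j mod 311 for j=0..17):
  0:1  1:44  2:70  3:281  4:235  5:77  6:278  7:103
  8:178  9:57  10:20  11:258  12:156  13:22  14:35  15:296
  16:273  17:194
Giant step factor: 44^(-18) ≡ 179 (mod 311).
Scan 41·179^i mod 311 for i = 0, 1, …:
  i=0: 41   i=1: 186   i=2: 17   i=3: 244
  i=4: 136   i=5: 86   i=6: 155   i=7: 66
  i=8: 307   i=9: 217     …   i=14: 129
  i=15: 77
Match at i=15, j=5: x = 15·18 + 5 = 275.

275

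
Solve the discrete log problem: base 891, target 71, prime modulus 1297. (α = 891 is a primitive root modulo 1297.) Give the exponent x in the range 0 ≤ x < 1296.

Baby-step giant-step with m = ceil(sqrt(1296)) = 36.
Baby table (891^j mod 1297 for j=0..35):
  0:1  1:891  2:117  3:487  4:719  5:1208  6:1115  7:1260
  8:755  9:859  10:139  11:634  12:699  13:249  14:72  15:599
  16:642  17:45  18:1185  19:77  20:1163  21:1227  22:1183  23:889
  24:929  25:253  26:1042  27:1067  28:1293  29:327  30:829  31:646
  32:1015  33:356  34:728  35:148
Giant step factor: 891^(-36) ≡ 478 (mod 1297).
Scan 71·478^i mod 1297 for i = 0, 1, …:
  i=0: 71   i=1: 216   i=2: 785   i=3: 397
  i=4: 404   i=5: 1156   i=6: 46   i=7: 1236
  i=8: 673   i=9: 38     …   i=13: 1020
  i=14: 1185
Match at i=14, j=18: x = 14·36 + 18 = 522.

522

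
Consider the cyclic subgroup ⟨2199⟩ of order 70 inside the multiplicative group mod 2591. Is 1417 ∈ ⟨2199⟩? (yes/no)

1417 ∈ ⟨2199⟩ iff 1417^70 ≡ 1 (mod 2591), since |⟨2199⟩| = 70.
1417^70 mod 2591 = 345.
Since 345 ≠ 1, 1417 does not lie in the subgroup.

no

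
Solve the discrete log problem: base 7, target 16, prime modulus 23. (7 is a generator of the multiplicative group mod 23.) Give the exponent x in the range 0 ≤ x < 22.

Successive powers of 7 modulo 23:
  7^0=1  7^1=7  7^2=3  7^3=21  7^4=9  7^5=17
  7^6=4  7^7=5  7^8=12  7^9=15  7^10=13  7^11=22
  7^12=16
So 7^12 ≡ 16 (mod 23), giving x = 12.

12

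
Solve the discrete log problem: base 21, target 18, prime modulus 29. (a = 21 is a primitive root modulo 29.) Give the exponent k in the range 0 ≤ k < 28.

27

Successive powers of 21 modulo 29:
  21^0=1  21^1=21  21^2=6  21^3=10  21^4=7  21^5=2
  21^6=13  21^7=12  21^8=20  21^9=14  21^10=4  21^11=26
  21^12=24  21^13=11  21^14=28  21^15=8  21^16=23  21^17=19
  21^18=22  21^19=27  21^20=16  21^21=17  21^22=9  21^23=15
  21^24=25  21^25=3  21^26=5  21^27=18
So 21^27 ≡ 18 (mod 29), giving k = 27.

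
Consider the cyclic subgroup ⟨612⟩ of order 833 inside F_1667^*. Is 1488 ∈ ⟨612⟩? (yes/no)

yes

1488 ∈ ⟨612⟩ iff 1488^833 ≡ 1 (mod 1667), since |⟨612⟩| = 833.
1488^833 mod 1667 = 1.
Since 1 = 1, 1488 lies in the subgroup.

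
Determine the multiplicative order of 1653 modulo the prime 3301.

The order of 1653 must divide p − 1 = 3300 = 2^2 · 3 · 5^2 · 11.
Divisors: 1, 2, 3, 4, 5, 6, 10, 11, 12, 15, 20, 22, 25, 30, 33, 44, 50, 55, 60, 66, 75, 100, 110, 132, 150, 165, 220, 275, 300, 330, 550, 660, 825, 1100, 1650, 3300.
Check each in increasing order: 1653^1 ≡ 1653;  1653^2 ≡ 2482;  1653^3 ≡ 2904;  1653^4 ≡ 658;  1653^5 ≡ 1645;  1653^6 ≡ 2462;  1653^10 ≡ 2506;  1653^11 ≡ 2964;  1653^12 ≡ 808;  1653^15 ≡ 2722;  1653^20 ≡ 1534;  1653^22 ≡ 1335;  1653^25 ≡ 1466;  1653^30 ≡ 1840;  1653^33 ≡ 2342;  1653^44 ≡ 2986;  1653^50 ≡ 205;  1653^55 ≡ 523;  1653^60 ≡ 2075;  1653^66 ≡ 2003;  1653^75 ≡ 139;  1653^100 ≡ 2413;  1653^110 ≡ 2847;  1653^132 ≡ 1294;  1653^150 ≡ 2816;  1653^165 ≡ 230;  1653^220 ≡ 1454;  1653^275 ≡ 1212;  1653^300 ≡ 854;  1653^330 ≡ 84;  1653^550 ≡ 3300;  1653^660 ≡ 454;  1653^825 ≡ 2089;  1653^1100 ≡ 1.
Smallest exponent giving 1 is 1100.

1100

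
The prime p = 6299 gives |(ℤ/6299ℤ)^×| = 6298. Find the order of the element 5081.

The order of 5081 must divide p − 1 = 6298 = 2 · 47 · 67.
Divisors: 1, 2, 47, 67, 94, 134, 3149, 6298.
Check each in increasing order: 5081^1 ≡ 5081;  5081^2 ≡ 3259;  5081^47 ≡ 4062;  5081^67 ≡ 2812;  5081^94 ≡ 2763;  5081^134 ≡ 2099;  5081^3149 ≡ 1.
Smallest exponent giving 1 is 3149.

3149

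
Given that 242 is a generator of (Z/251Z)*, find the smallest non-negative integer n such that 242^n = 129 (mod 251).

59

Baby-step giant-step with m = ceil(sqrt(250)) = 16.
Baby table (242^j mod 251 for j=0..15):
  0:1  1:242  2:81  3:24  4:35  5:187  6:74  7:87
  8:221  9:19  10:80  11:33  12:205  13:163  14:39  15:151
Giant step factor: 242^(-16) ≡ 181 (mod 251).
Scan 129·181^i mod 251 for i = 0, 1, …:
  i=0: 129   i=1: 6   i=2: 82   i=3: 33
Match at i=3, j=11: n = 3·16 + 11 = 59.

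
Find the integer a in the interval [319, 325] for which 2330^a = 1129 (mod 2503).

320

Compute 2330^319 mod 2503 = 1802, then multiply by 2330 repeatedly:
  2330^319=1802  2330^320=1129
Found 1129 at exponent 320.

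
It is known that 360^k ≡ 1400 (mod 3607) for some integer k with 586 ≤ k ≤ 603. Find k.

601

Compute 360^586 mod 3607 = 749, then multiply by 360 repeatedly:
  360^586=749  360^587=2722  360^588=2423  360^589=2993  360^590=2594
  360^591=3234  360^592=2786  360^593=214  360^594=1293  360^595=177
  360^596=2401  360^597=2287  360^598=924  360^599=796  360^600=1607
  360^601=1400
Found 1400 at exponent 601.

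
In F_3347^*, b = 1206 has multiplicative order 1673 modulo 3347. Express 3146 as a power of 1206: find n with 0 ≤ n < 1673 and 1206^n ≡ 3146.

1549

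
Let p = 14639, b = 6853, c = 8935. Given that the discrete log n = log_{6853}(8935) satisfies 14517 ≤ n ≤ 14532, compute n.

14530

Compute 6853^14517 mod 14639 = 4282, then multiply by 6853 repeatedly:
  6853^14517=4282  6853^14518=7990  6853^14519=5610  6853^14520=3316  6853^14521=4820
  6853^14522=5876  6853^14523=10978  6853^14524=2413  6853^14525=8858  6853^14526=10580
  6853^14527=12412  6853^14528=6846  6853^14529=12282  6853^14530=8935
Found 8935 at exponent 14530.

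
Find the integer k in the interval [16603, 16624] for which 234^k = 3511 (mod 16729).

16604

Compute 234^16603 mod 16729 = 4233, then multiply by 234 repeatedly:
  234^16603=4233  234^16604=3511
Found 3511 at exponent 16604.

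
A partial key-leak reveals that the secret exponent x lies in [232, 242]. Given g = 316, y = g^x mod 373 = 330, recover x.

Compute 316^232 mod 373 = 257, then multiply by 316 repeatedly:
  316^232=257  316^233=271  316^234=219  316^235=199  316^236=220
  316^237=142  316^238=112  316^239=330
Found 330 at exponent 239.

239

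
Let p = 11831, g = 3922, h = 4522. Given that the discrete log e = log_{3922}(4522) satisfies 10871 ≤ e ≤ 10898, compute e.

10873

Compute 3922^10871 mod 11831 = 9088, then multiply by 3922 repeatedly:
  3922^10871=9088  3922^10872=8164  3922^10873=4522
Found 4522 at exponent 10873.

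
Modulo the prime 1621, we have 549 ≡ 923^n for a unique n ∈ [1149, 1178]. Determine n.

Compute 923^1149 mod 1621 = 1571, then multiply by 923 repeatedly:
  923^1149=1571  923^1150=859  923^1151=188  923^1152=77  923^1153=1368
  923^1154=1526  923^1155=1470  923^1156=33  923^1157=1281  923^1158=654
  923^1159=630  923^1160=1172  923^1161=549
Found 549 at exponent 1161.

1161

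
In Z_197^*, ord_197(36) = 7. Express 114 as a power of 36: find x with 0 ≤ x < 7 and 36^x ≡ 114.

Successive powers of 36 modulo 197:
  36^0=1  36^1=36  36^2=114
So 36^2 ≡ 114 (mod 197), giving x = 2.

2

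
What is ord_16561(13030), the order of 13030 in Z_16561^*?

The order of 13030 must divide p − 1 = 16560 = 2^4 · 3^2 · 5 · 23.
Divisors: 1, 2, 3, 4, 5, 6, 8, 9, 10, 12, 15, 16, 18, 20, 23, 24, 30, 36, 40, 45, 46, 48, 60, 69, 72, 80, 90, 92, 115, 120, 138, 144, 180, 184, 207, 230, 240, 276, 345, 360, 368, 414, 460, 552, 690, 720, 828, 920, 1035, 1104, 1380, 1656, 1840, 2070, 2760, 3312, 4140, 5520, 8280, 16560.
Check each in increasing order: 13030^1 ≡ 13030;  13030^2 ≡ 14089;  13030^3 ≡ 985;  13030^4 ≡ 16336;  13030^5 ≡ 16108;  13030^6 ≡ 9687;  13030^8 ≡ 942;  13030^9 ≡ 2559;  13030^10 ≡ 6477;  13030^12 ≡ 3343;  13030^15 ≡ 13777;  13030^16 ≡ 9631;  13030^18 ≡ 6886;  13030^20 ≡ 2516;  13030^23 ≡ 10671;  13030^24 ≡ 13535;  13030^30 ≡ 108;  13030^36 ≡ 2853;  13030^40 ≡ 3954;  13030^45 ≡ 13987;  13030^46 ≡ 13366;  13030^48 ≡ 15004;  13030^60 ≡ 11664;  13030^69 ≡ 5254;  13030^72 ≡ 8158;  13030^80 ≡ 532;  13030^90 ≡ 1076;  13030^92 ≡ 6449;  13030^115 ≡ 6324;  13030^120 ≡ 281;  13030^138 ≡ 13890;  13030^144 ≡ 10866;  13030^180 ≡ 15067;  13030^184 ≡ 4930;  13030^207 ≡ 10294;  13030^230 ≡ 14722;  13030^240 ≡ 12717;  13030^276 ≡ 13011;  13030^345 ≡ 12547;  13030^360 ≡ 12862;  13030^368 ≡ 9913;  13030^414 ≡ 9158;  13030^460 ≡ 3477;  13030^552 ≡ 16140;  13030^690 ≡ 14904;  13030^720 ≡ 3215;  13030^828 ≡ 4060;  13030^920 ≡ 16560;  13030^1035 ≡ 10237;  13030^1104 ≡ 11631;  13030^1380 ≡ 13084;  13030^1656 ≡ 5405;  13030^1840 ≡ 1.
Smallest exponent giving 1 is 1840.

1840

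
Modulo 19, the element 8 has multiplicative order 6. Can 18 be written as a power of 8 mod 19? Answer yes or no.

yes

⟨8⟩ has order 6; its elements mod 19 are {1, 7, 8, 11, 12, 18}.
18 is in this set.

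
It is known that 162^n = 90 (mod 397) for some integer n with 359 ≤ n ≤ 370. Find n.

Compute 162^359 mod 397 = 98, then multiply by 162 repeatedly:
  162^359=98  162^360=393  162^361=146  162^362=229  162^363=177
  162^364=90
Found 90 at exponent 364.

364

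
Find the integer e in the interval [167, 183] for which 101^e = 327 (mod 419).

177

Compute 101^167 mod 419 = 230, then multiply by 101 repeatedly:
  101^167=230  101^168=185  101^169=249  101^170=9  101^171=71
  101^172=48  101^173=239  101^174=256  101^175=297  101^176=248
  101^177=327
Found 327 at exponent 177.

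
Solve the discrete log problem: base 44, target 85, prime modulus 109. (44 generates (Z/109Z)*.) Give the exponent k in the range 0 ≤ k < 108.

65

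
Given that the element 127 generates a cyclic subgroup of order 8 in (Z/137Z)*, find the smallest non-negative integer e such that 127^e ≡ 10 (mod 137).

Successive powers of 127 modulo 137:
  127^0=1  127^1=127  127^2=100  127^3=96  127^4=136  127^5=10
So 127^5 ≡ 10 (mod 137), giving e = 5.

5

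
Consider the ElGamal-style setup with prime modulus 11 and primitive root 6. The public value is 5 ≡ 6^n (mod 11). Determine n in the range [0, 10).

Successive powers of 6 modulo 11:
  6^0=1  6^1=6  6^2=3  6^3=7  6^4=9  6^5=10
  6^6=5
So 6^6 ≡ 5 (mod 11), giving n = 6.

6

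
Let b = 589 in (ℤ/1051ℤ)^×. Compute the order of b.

175

The order of 589 must divide p − 1 = 1050 = 2 · 3 · 5^2 · 7.
Divisors: 1, 2, 3, 5, 6, 7, 10, 14, 15, 21, 25, 30, 35, 42, 50, 70, 75, 105, 150, 175, 210, 350, 525, 1050.
Check each in increasing order: 589^1 ≡ 589;  589^2 ≡ 91;  589^3 ≡ 1049;  589^5 ≡ 869;  589^6 ≡ 4;  589^7 ≡ 254;  589^10 ≡ 543;  589^14 ≡ 405;  589^15 ≡ 1019;  589^21 ≡ 923;  589^25 ≡ 491;  589^30 ≡ 1024;  589^35 ≡ 710;  589^42 ≡ 619;  589^50 ≡ 402;  589^70 ≡ 671;  589^75 ≡ 845;  589^105 ≡ 307;  589^150 ≡ 396;  589^175 ≡ 1.
Smallest exponent giving 1 is 175.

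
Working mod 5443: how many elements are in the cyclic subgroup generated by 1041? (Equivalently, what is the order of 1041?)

5442

The order of 1041 must divide p − 1 = 5442 = 2 · 3 · 907.
Divisors: 1, 2, 3, 6, 907, 1814, 2721, 5442.
Check each in increasing order: 1041^1 ≡ 1041;  1041^2 ≡ 524;  1041^3 ≡ 1184;  1041^6 ≡ 3005;  1041^907 ≡ 2589;  1041^1814 ≡ 2588;  1041^2721 ≡ 5442;  1041^5442 ≡ 1.
Smallest exponent giving 1 is 5442.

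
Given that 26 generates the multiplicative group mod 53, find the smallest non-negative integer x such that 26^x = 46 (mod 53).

12

Baby-step giant-step with m = ceil(sqrt(52)) = 8.
Baby table (26^j mod 53 for j=0..7):
  0:1  1:26  2:40  3:33  4:10  5:48  6:29  7:12
Giant step factor: 26^(-8) ≡ 44 (mod 53).
Scan 46·44^i mod 53 for i = 0, 1, …:
  i=0: 46   i=1: 10
Match at i=1, j=4: x = 1·8 + 4 = 12.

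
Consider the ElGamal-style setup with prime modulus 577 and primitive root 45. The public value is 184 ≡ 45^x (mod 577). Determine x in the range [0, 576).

Baby-step giant-step with m = ceil(sqrt(576)) = 24.
Baby table (45^j mod 577 for j=0..23):
  0:1  1:45  2:294  3:536  4:463  5:63  6:527  7:58
  8:302  9:319  10:507  11:312  12:192  13:562  14:479  15:206
  16:38  17:556  18:209  19:173  20:284  21:86  22:408  23:473
Giant step factor: 45^(-24) ≡ 9 (mod 577).
Scan 184·9^i mod 577 for i = 0, 1, …:
  i=0: 184   i=1: 502   i=2: 479
Match at i=2, j=14: x = 2·24 + 14 = 62.

62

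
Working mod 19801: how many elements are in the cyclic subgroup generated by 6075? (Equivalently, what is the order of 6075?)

The order of 6075 must divide p − 1 = 19800 = 2^3 · 3^2 · 5^2 · 11.
Divisors: 1, 2, 3, 4, 5, 6, 8, 9, 10, 11, 12, 15, 18, 20, 22, 24, 25, 30, 33, 36, 40, 44, 45, 50, 55, 60, 66, 72, 75, 88, 90, 99, 100, 110, 120, 132, 150, 165, 180, 198, 200, 220, 225, 264, 275, 300, 330, 360, 396, 440, 450, 495, 550, 600, 660, 792, 825, 900, 990, 1100, 1320, 1650, 1800, 1980, 2200, 2475, 3300, 3960, 4950, 6600, 9900, 19800.
Check each in increasing order: 6075^1 ≡ 6075;  6075^2 ≡ 16362;  6075^3 ≡ 17931;  6075^4 ≡ 5524;  6075^5 ≡ 15406;  6075^6 ≡ 11924;  6075^8 ≡ 1235;  6075^9 ≡ 17847;  6075^10 ≡ 10050;  6075^11 ≡ 7267;  6075^12 ≡ 10596;  6075^15 ≡ 6281;  6075^18 ≡ 16324;  6075^20 ≡ 17400;  6075^22 ≡ 22;  6075^24 ≡ 3546;  6075^25 ≡ 18263;  6075^30 ≡ 7369;  6075^33 ≡ 1466;  6075^36 ≡ 10919;  6075^40 ≡ 2710;  6075^44 ≡ 484;  6075^45 ≡ 9752;  6075^50 ≡ 9125;  6075^55 ≡ 12451;  6075^60 ≡ 7819;  6075^66 ≡ 10648;  6075^72 ≡ 2740;  6075^75 ≡ 4659;  6075^88 ≡ 16445;  6075^90 ≡ 17102;  6075^99 ≡ 6780;  6075^100 ≡ 2420;  6075^110 ≡ 5372;  6075^120 ≡ 11074;  6075^132 ≡ 19179;  6075^150 ≡ 4385;  6075^165 ≡ 18795;  6075^180 ≡ 17634;  6075^198 ≡ 10279;  6075^200 ≡ 15105;  6075^220 ≡ 8327;  6075^225 ≡ 14884;  6075^264 ≡ 10665;  6075^275 ≡ 1441;  6075^300 ≡ 1454;  6075^330 ≡ 2185;  6075^360 ≡ 3052;  6075^396 ≡ 19506;  6075^440 ≡ 15628;  6075^450 ≡ 19669;  6075^495 ≡ 19602;  6075^550 ≡ 17177;  6075^600 ≡ 15210;  6075^660 ≡ 2184;  6075^792 ≡ 7821;  6075^825 ≡ 807;  6075^900 ≡ 17424;  6075^990 ≡ 19800;  6075^1100 ≡ 14429;  6075^1320 ≡ 17616;  6075^1650 ≡ 17617;  6075^1800 ≡ 6844;  6075^1980 ≡ 1.
Smallest exponent giving 1 is 1980.

1980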